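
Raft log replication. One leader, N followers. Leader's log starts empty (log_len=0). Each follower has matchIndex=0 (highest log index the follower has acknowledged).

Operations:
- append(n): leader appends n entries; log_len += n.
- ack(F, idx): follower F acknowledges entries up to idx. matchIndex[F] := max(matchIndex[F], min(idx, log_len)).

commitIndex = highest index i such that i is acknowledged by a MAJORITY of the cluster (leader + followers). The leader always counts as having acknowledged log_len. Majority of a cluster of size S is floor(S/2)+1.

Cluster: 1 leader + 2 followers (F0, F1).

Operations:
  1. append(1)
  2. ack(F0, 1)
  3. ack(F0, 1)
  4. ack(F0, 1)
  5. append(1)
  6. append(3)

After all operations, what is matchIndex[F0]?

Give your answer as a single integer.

Answer: 1

Derivation:
Op 1: append 1 -> log_len=1
Op 2: F0 acks idx 1 -> match: F0=1 F1=0; commitIndex=1
Op 3: F0 acks idx 1 -> match: F0=1 F1=0; commitIndex=1
Op 4: F0 acks idx 1 -> match: F0=1 F1=0; commitIndex=1
Op 5: append 1 -> log_len=2
Op 6: append 3 -> log_len=5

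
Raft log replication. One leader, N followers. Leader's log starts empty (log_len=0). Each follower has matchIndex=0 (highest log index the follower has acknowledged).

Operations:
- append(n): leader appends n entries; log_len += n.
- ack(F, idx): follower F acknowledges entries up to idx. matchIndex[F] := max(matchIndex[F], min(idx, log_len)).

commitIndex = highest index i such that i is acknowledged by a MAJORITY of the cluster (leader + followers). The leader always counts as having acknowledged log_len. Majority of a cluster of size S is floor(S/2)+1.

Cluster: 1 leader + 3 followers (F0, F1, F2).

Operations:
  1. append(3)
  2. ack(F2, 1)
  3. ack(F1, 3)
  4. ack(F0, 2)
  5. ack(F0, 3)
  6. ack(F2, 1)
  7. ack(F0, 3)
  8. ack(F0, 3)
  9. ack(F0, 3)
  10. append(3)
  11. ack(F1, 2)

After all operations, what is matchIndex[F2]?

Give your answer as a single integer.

Op 1: append 3 -> log_len=3
Op 2: F2 acks idx 1 -> match: F0=0 F1=0 F2=1; commitIndex=0
Op 3: F1 acks idx 3 -> match: F0=0 F1=3 F2=1; commitIndex=1
Op 4: F0 acks idx 2 -> match: F0=2 F1=3 F2=1; commitIndex=2
Op 5: F0 acks idx 3 -> match: F0=3 F1=3 F2=1; commitIndex=3
Op 6: F2 acks idx 1 -> match: F0=3 F1=3 F2=1; commitIndex=3
Op 7: F0 acks idx 3 -> match: F0=3 F1=3 F2=1; commitIndex=3
Op 8: F0 acks idx 3 -> match: F0=3 F1=3 F2=1; commitIndex=3
Op 9: F0 acks idx 3 -> match: F0=3 F1=3 F2=1; commitIndex=3
Op 10: append 3 -> log_len=6
Op 11: F1 acks idx 2 -> match: F0=3 F1=3 F2=1; commitIndex=3

Answer: 1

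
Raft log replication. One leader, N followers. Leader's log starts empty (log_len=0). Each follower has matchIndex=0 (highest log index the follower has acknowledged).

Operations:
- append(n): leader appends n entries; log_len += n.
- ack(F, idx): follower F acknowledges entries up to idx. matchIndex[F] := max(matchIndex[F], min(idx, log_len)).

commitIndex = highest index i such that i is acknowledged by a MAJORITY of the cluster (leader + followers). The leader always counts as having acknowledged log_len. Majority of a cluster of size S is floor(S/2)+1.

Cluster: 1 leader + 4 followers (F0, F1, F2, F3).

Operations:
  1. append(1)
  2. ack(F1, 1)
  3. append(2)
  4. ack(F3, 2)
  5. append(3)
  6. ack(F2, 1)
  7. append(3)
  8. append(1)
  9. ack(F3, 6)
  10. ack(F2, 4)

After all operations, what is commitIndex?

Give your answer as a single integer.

Op 1: append 1 -> log_len=1
Op 2: F1 acks idx 1 -> match: F0=0 F1=1 F2=0 F3=0; commitIndex=0
Op 3: append 2 -> log_len=3
Op 4: F3 acks idx 2 -> match: F0=0 F1=1 F2=0 F3=2; commitIndex=1
Op 5: append 3 -> log_len=6
Op 6: F2 acks idx 1 -> match: F0=0 F1=1 F2=1 F3=2; commitIndex=1
Op 7: append 3 -> log_len=9
Op 8: append 1 -> log_len=10
Op 9: F3 acks idx 6 -> match: F0=0 F1=1 F2=1 F3=6; commitIndex=1
Op 10: F2 acks idx 4 -> match: F0=0 F1=1 F2=4 F3=6; commitIndex=4

Answer: 4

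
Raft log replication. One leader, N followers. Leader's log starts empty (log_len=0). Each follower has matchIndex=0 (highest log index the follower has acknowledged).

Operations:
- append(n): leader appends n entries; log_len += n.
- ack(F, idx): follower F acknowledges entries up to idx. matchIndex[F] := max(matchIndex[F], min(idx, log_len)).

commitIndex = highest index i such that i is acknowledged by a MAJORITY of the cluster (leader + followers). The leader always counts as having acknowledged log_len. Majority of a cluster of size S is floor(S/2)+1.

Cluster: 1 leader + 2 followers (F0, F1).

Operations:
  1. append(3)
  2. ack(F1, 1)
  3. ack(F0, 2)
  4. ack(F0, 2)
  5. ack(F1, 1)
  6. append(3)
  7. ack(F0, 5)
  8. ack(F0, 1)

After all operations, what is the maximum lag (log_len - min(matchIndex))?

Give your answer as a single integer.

Answer: 5

Derivation:
Op 1: append 3 -> log_len=3
Op 2: F1 acks idx 1 -> match: F0=0 F1=1; commitIndex=1
Op 3: F0 acks idx 2 -> match: F0=2 F1=1; commitIndex=2
Op 4: F0 acks idx 2 -> match: F0=2 F1=1; commitIndex=2
Op 5: F1 acks idx 1 -> match: F0=2 F1=1; commitIndex=2
Op 6: append 3 -> log_len=6
Op 7: F0 acks idx 5 -> match: F0=5 F1=1; commitIndex=5
Op 8: F0 acks idx 1 -> match: F0=5 F1=1; commitIndex=5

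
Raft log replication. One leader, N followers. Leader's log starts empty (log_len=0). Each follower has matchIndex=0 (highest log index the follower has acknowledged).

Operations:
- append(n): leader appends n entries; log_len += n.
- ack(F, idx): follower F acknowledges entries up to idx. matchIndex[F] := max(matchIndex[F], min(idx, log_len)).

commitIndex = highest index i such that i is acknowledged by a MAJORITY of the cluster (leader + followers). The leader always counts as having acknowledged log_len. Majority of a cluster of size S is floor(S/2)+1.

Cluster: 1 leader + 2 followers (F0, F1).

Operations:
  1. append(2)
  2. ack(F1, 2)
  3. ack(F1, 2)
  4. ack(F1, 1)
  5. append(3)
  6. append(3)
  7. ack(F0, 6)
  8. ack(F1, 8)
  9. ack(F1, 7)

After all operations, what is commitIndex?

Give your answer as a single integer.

Answer: 8

Derivation:
Op 1: append 2 -> log_len=2
Op 2: F1 acks idx 2 -> match: F0=0 F1=2; commitIndex=2
Op 3: F1 acks idx 2 -> match: F0=0 F1=2; commitIndex=2
Op 4: F1 acks idx 1 -> match: F0=0 F1=2; commitIndex=2
Op 5: append 3 -> log_len=5
Op 6: append 3 -> log_len=8
Op 7: F0 acks idx 6 -> match: F0=6 F1=2; commitIndex=6
Op 8: F1 acks idx 8 -> match: F0=6 F1=8; commitIndex=8
Op 9: F1 acks idx 7 -> match: F0=6 F1=8; commitIndex=8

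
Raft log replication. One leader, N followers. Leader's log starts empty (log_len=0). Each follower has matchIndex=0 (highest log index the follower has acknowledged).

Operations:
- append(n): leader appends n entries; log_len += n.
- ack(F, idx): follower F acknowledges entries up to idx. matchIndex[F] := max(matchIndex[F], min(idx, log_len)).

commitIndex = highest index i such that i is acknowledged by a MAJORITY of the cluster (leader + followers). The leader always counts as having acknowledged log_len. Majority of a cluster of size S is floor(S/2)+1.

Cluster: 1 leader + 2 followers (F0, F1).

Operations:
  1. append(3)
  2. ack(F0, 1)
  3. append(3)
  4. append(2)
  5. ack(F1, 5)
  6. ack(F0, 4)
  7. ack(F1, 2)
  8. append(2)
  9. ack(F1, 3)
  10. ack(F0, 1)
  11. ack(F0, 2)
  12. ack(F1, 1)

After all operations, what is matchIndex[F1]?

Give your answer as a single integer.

Answer: 5

Derivation:
Op 1: append 3 -> log_len=3
Op 2: F0 acks idx 1 -> match: F0=1 F1=0; commitIndex=1
Op 3: append 3 -> log_len=6
Op 4: append 2 -> log_len=8
Op 5: F1 acks idx 5 -> match: F0=1 F1=5; commitIndex=5
Op 6: F0 acks idx 4 -> match: F0=4 F1=5; commitIndex=5
Op 7: F1 acks idx 2 -> match: F0=4 F1=5; commitIndex=5
Op 8: append 2 -> log_len=10
Op 9: F1 acks idx 3 -> match: F0=4 F1=5; commitIndex=5
Op 10: F0 acks idx 1 -> match: F0=4 F1=5; commitIndex=5
Op 11: F0 acks idx 2 -> match: F0=4 F1=5; commitIndex=5
Op 12: F1 acks idx 1 -> match: F0=4 F1=5; commitIndex=5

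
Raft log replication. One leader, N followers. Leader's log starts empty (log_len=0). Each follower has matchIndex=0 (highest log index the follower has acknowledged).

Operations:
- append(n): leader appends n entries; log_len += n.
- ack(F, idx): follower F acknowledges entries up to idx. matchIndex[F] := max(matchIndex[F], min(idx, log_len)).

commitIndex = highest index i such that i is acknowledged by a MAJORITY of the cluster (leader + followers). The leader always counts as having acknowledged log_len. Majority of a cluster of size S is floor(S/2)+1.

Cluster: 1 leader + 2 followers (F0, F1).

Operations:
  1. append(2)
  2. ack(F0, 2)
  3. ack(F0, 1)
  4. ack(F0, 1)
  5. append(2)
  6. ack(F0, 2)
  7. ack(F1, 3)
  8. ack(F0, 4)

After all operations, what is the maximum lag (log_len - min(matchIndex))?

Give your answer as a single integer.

Answer: 1

Derivation:
Op 1: append 2 -> log_len=2
Op 2: F0 acks idx 2 -> match: F0=2 F1=0; commitIndex=2
Op 3: F0 acks idx 1 -> match: F0=2 F1=0; commitIndex=2
Op 4: F0 acks idx 1 -> match: F0=2 F1=0; commitIndex=2
Op 5: append 2 -> log_len=4
Op 6: F0 acks idx 2 -> match: F0=2 F1=0; commitIndex=2
Op 7: F1 acks idx 3 -> match: F0=2 F1=3; commitIndex=3
Op 8: F0 acks idx 4 -> match: F0=4 F1=3; commitIndex=4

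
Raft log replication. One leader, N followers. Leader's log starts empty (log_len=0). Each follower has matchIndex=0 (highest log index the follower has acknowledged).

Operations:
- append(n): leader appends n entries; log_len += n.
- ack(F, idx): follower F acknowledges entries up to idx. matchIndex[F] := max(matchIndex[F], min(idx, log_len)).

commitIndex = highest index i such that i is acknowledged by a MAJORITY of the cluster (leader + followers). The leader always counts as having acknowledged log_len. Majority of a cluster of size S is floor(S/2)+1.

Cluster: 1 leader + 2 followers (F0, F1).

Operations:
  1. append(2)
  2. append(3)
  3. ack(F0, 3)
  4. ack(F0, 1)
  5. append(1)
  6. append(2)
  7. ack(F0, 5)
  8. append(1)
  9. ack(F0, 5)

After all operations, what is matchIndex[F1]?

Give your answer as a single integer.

Answer: 0

Derivation:
Op 1: append 2 -> log_len=2
Op 2: append 3 -> log_len=5
Op 3: F0 acks idx 3 -> match: F0=3 F1=0; commitIndex=3
Op 4: F0 acks idx 1 -> match: F0=3 F1=0; commitIndex=3
Op 5: append 1 -> log_len=6
Op 6: append 2 -> log_len=8
Op 7: F0 acks idx 5 -> match: F0=5 F1=0; commitIndex=5
Op 8: append 1 -> log_len=9
Op 9: F0 acks idx 5 -> match: F0=5 F1=0; commitIndex=5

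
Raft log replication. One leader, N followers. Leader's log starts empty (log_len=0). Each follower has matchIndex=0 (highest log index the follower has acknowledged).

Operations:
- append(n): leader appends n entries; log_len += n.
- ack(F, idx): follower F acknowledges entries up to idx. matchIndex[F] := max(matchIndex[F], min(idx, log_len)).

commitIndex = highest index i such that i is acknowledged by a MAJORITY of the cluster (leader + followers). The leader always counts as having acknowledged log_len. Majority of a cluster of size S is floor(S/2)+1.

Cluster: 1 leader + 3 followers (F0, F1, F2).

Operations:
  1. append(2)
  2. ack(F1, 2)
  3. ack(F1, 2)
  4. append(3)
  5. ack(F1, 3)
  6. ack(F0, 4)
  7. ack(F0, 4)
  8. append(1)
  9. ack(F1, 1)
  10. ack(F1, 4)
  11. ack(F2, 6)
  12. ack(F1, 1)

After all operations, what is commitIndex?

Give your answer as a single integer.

Answer: 4

Derivation:
Op 1: append 2 -> log_len=2
Op 2: F1 acks idx 2 -> match: F0=0 F1=2 F2=0; commitIndex=0
Op 3: F1 acks idx 2 -> match: F0=0 F1=2 F2=0; commitIndex=0
Op 4: append 3 -> log_len=5
Op 5: F1 acks idx 3 -> match: F0=0 F1=3 F2=0; commitIndex=0
Op 6: F0 acks idx 4 -> match: F0=4 F1=3 F2=0; commitIndex=3
Op 7: F0 acks idx 4 -> match: F0=4 F1=3 F2=0; commitIndex=3
Op 8: append 1 -> log_len=6
Op 9: F1 acks idx 1 -> match: F0=4 F1=3 F2=0; commitIndex=3
Op 10: F1 acks idx 4 -> match: F0=4 F1=4 F2=0; commitIndex=4
Op 11: F2 acks idx 6 -> match: F0=4 F1=4 F2=6; commitIndex=4
Op 12: F1 acks idx 1 -> match: F0=4 F1=4 F2=6; commitIndex=4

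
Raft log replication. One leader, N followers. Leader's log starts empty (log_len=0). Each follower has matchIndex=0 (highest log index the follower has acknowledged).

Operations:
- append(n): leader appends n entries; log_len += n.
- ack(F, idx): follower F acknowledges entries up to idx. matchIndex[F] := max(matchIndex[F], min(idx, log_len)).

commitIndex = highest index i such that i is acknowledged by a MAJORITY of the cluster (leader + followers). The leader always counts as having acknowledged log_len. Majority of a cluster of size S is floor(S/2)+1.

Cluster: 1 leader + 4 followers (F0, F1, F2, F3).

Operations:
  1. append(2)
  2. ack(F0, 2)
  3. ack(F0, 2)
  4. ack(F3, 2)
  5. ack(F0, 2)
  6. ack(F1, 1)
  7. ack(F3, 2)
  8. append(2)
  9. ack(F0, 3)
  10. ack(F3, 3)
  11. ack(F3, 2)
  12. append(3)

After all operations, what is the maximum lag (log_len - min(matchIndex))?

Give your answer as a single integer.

Op 1: append 2 -> log_len=2
Op 2: F0 acks idx 2 -> match: F0=2 F1=0 F2=0 F3=0; commitIndex=0
Op 3: F0 acks idx 2 -> match: F0=2 F1=0 F2=0 F3=0; commitIndex=0
Op 4: F3 acks idx 2 -> match: F0=2 F1=0 F2=0 F3=2; commitIndex=2
Op 5: F0 acks idx 2 -> match: F0=2 F1=0 F2=0 F3=2; commitIndex=2
Op 6: F1 acks idx 1 -> match: F0=2 F1=1 F2=0 F3=2; commitIndex=2
Op 7: F3 acks idx 2 -> match: F0=2 F1=1 F2=0 F3=2; commitIndex=2
Op 8: append 2 -> log_len=4
Op 9: F0 acks idx 3 -> match: F0=3 F1=1 F2=0 F3=2; commitIndex=2
Op 10: F3 acks idx 3 -> match: F0=3 F1=1 F2=0 F3=3; commitIndex=3
Op 11: F3 acks idx 2 -> match: F0=3 F1=1 F2=0 F3=3; commitIndex=3
Op 12: append 3 -> log_len=7

Answer: 7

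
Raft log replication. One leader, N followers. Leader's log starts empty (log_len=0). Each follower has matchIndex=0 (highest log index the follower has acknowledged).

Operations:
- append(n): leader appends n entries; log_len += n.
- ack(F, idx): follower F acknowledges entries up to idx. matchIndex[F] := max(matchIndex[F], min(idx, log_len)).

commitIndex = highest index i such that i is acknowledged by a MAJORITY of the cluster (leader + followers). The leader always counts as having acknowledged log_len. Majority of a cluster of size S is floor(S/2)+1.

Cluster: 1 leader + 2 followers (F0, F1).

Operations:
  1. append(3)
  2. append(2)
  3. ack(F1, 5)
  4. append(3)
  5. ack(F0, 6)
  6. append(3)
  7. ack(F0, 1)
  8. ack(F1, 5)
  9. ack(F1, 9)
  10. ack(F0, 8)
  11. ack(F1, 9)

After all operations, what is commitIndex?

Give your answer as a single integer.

Op 1: append 3 -> log_len=3
Op 2: append 2 -> log_len=5
Op 3: F1 acks idx 5 -> match: F0=0 F1=5; commitIndex=5
Op 4: append 3 -> log_len=8
Op 5: F0 acks idx 6 -> match: F0=6 F1=5; commitIndex=6
Op 6: append 3 -> log_len=11
Op 7: F0 acks idx 1 -> match: F0=6 F1=5; commitIndex=6
Op 8: F1 acks idx 5 -> match: F0=6 F1=5; commitIndex=6
Op 9: F1 acks idx 9 -> match: F0=6 F1=9; commitIndex=9
Op 10: F0 acks idx 8 -> match: F0=8 F1=9; commitIndex=9
Op 11: F1 acks idx 9 -> match: F0=8 F1=9; commitIndex=9

Answer: 9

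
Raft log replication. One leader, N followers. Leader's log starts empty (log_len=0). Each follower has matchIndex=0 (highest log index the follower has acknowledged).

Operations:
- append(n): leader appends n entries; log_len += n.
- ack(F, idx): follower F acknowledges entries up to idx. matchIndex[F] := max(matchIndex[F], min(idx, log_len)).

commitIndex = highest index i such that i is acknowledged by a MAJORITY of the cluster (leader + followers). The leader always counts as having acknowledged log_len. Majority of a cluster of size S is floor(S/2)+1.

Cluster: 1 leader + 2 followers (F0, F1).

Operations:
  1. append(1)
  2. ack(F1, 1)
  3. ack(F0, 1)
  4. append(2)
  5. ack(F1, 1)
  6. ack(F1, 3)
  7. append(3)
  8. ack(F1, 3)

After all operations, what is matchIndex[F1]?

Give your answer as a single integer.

Op 1: append 1 -> log_len=1
Op 2: F1 acks idx 1 -> match: F0=0 F1=1; commitIndex=1
Op 3: F0 acks idx 1 -> match: F0=1 F1=1; commitIndex=1
Op 4: append 2 -> log_len=3
Op 5: F1 acks idx 1 -> match: F0=1 F1=1; commitIndex=1
Op 6: F1 acks idx 3 -> match: F0=1 F1=3; commitIndex=3
Op 7: append 3 -> log_len=6
Op 8: F1 acks idx 3 -> match: F0=1 F1=3; commitIndex=3

Answer: 3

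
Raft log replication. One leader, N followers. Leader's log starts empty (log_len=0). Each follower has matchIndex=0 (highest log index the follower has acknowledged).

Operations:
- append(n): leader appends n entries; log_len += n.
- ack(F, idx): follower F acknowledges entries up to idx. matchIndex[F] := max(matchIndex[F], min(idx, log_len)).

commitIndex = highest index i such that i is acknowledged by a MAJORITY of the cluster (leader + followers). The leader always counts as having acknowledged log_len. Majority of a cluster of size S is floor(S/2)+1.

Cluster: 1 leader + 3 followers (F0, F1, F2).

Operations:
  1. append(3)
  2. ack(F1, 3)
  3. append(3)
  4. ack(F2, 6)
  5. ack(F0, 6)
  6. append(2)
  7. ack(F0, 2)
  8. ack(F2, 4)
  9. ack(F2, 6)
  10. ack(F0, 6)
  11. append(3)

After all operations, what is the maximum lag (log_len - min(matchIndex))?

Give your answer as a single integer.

Op 1: append 3 -> log_len=3
Op 2: F1 acks idx 3 -> match: F0=0 F1=3 F2=0; commitIndex=0
Op 3: append 3 -> log_len=6
Op 4: F2 acks idx 6 -> match: F0=0 F1=3 F2=6; commitIndex=3
Op 5: F0 acks idx 6 -> match: F0=6 F1=3 F2=6; commitIndex=6
Op 6: append 2 -> log_len=8
Op 7: F0 acks idx 2 -> match: F0=6 F1=3 F2=6; commitIndex=6
Op 8: F2 acks idx 4 -> match: F0=6 F1=3 F2=6; commitIndex=6
Op 9: F2 acks idx 6 -> match: F0=6 F1=3 F2=6; commitIndex=6
Op 10: F0 acks idx 6 -> match: F0=6 F1=3 F2=6; commitIndex=6
Op 11: append 3 -> log_len=11

Answer: 8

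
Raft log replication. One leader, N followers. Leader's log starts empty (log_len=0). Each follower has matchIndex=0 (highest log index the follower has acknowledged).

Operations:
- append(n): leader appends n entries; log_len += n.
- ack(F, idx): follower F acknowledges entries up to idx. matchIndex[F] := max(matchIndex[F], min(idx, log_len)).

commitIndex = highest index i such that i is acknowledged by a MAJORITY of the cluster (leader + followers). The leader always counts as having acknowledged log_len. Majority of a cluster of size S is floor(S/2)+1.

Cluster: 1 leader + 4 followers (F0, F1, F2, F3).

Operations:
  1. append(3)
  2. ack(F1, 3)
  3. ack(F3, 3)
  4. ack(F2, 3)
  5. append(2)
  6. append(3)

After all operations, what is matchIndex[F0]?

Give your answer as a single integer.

Op 1: append 3 -> log_len=3
Op 2: F1 acks idx 3 -> match: F0=0 F1=3 F2=0 F3=0; commitIndex=0
Op 3: F3 acks idx 3 -> match: F0=0 F1=3 F2=0 F3=3; commitIndex=3
Op 4: F2 acks idx 3 -> match: F0=0 F1=3 F2=3 F3=3; commitIndex=3
Op 5: append 2 -> log_len=5
Op 6: append 3 -> log_len=8

Answer: 0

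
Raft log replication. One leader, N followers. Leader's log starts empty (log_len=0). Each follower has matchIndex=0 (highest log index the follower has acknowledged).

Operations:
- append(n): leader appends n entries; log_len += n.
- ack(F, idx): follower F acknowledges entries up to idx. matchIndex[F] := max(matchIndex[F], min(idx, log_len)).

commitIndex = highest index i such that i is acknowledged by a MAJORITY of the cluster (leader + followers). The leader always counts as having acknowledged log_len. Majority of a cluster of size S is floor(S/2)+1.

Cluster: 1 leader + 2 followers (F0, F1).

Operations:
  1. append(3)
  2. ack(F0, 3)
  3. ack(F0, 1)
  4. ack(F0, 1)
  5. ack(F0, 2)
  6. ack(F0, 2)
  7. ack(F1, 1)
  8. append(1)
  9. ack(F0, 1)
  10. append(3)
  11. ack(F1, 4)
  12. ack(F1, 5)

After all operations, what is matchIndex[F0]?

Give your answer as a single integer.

Answer: 3

Derivation:
Op 1: append 3 -> log_len=3
Op 2: F0 acks idx 3 -> match: F0=3 F1=0; commitIndex=3
Op 3: F0 acks idx 1 -> match: F0=3 F1=0; commitIndex=3
Op 4: F0 acks idx 1 -> match: F0=3 F1=0; commitIndex=3
Op 5: F0 acks idx 2 -> match: F0=3 F1=0; commitIndex=3
Op 6: F0 acks idx 2 -> match: F0=3 F1=0; commitIndex=3
Op 7: F1 acks idx 1 -> match: F0=3 F1=1; commitIndex=3
Op 8: append 1 -> log_len=4
Op 9: F0 acks idx 1 -> match: F0=3 F1=1; commitIndex=3
Op 10: append 3 -> log_len=7
Op 11: F1 acks idx 4 -> match: F0=3 F1=4; commitIndex=4
Op 12: F1 acks idx 5 -> match: F0=3 F1=5; commitIndex=5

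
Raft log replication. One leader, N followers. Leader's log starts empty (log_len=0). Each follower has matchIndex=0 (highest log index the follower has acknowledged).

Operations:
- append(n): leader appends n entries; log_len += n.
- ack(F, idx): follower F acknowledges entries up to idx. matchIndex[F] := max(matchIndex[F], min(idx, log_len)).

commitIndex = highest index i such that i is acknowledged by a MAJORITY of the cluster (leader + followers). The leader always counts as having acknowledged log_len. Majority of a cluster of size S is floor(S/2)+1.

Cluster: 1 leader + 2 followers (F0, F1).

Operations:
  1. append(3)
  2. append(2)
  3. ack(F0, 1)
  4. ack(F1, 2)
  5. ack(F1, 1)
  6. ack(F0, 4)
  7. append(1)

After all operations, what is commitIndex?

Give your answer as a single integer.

Answer: 4

Derivation:
Op 1: append 3 -> log_len=3
Op 2: append 2 -> log_len=5
Op 3: F0 acks idx 1 -> match: F0=1 F1=0; commitIndex=1
Op 4: F1 acks idx 2 -> match: F0=1 F1=2; commitIndex=2
Op 5: F1 acks idx 1 -> match: F0=1 F1=2; commitIndex=2
Op 6: F0 acks idx 4 -> match: F0=4 F1=2; commitIndex=4
Op 7: append 1 -> log_len=6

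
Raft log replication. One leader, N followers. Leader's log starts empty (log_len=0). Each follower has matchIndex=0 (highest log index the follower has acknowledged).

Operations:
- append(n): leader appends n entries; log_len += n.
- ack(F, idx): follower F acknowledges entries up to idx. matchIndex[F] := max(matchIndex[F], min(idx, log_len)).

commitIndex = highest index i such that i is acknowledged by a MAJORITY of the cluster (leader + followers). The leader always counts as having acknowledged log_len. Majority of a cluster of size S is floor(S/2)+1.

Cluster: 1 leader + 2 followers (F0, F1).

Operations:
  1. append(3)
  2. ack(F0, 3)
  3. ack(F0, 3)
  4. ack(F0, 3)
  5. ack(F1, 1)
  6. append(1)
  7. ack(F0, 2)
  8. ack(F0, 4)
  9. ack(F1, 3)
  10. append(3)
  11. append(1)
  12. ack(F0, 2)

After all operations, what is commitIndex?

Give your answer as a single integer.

Answer: 4

Derivation:
Op 1: append 3 -> log_len=3
Op 2: F0 acks idx 3 -> match: F0=3 F1=0; commitIndex=3
Op 3: F0 acks idx 3 -> match: F0=3 F1=0; commitIndex=3
Op 4: F0 acks idx 3 -> match: F0=3 F1=0; commitIndex=3
Op 5: F1 acks idx 1 -> match: F0=3 F1=1; commitIndex=3
Op 6: append 1 -> log_len=4
Op 7: F0 acks idx 2 -> match: F0=3 F1=1; commitIndex=3
Op 8: F0 acks idx 4 -> match: F0=4 F1=1; commitIndex=4
Op 9: F1 acks idx 3 -> match: F0=4 F1=3; commitIndex=4
Op 10: append 3 -> log_len=7
Op 11: append 1 -> log_len=8
Op 12: F0 acks idx 2 -> match: F0=4 F1=3; commitIndex=4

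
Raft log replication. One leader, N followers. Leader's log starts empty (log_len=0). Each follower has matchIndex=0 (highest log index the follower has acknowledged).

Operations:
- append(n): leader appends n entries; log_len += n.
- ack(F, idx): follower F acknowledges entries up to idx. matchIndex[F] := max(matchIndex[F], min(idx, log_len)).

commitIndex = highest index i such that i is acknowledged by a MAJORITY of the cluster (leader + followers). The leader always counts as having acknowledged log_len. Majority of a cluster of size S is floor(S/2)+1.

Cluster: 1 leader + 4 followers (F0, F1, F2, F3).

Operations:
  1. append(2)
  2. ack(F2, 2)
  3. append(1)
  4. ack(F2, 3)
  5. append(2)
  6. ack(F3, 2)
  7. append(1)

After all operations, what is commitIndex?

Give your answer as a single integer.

Answer: 2

Derivation:
Op 1: append 2 -> log_len=2
Op 2: F2 acks idx 2 -> match: F0=0 F1=0 F2=2 F3=0; commitIndex=0
Op 3: append 1 -> log_len=3
Op 4: F2 acks idx 3 -> match: F0=0 F1=0 F2=3 F3=0; commitIndex=0
Op 5: append 2 -> log_len=5
Op 6: F3 acks idx 2 -> match: F0=0 F1=0 F2=3 F3=2; commitIndex=2
Op 7: append 1 -> log_len=6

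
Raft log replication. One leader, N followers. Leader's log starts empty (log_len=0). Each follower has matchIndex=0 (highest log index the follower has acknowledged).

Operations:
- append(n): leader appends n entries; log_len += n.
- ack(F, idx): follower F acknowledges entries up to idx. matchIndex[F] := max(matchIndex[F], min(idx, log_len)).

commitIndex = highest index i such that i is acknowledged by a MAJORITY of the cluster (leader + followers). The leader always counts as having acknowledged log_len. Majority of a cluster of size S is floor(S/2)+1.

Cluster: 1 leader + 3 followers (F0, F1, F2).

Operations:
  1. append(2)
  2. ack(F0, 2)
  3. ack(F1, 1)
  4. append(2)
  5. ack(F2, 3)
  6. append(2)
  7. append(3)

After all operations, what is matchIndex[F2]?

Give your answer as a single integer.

Answer: 3

Derivation:
Op 1: append 2 -> log_len=2
Op 2: F0 acks idx 2 -> match: F0=2 F1=0 F2=0; commitIndex=0
Op 3: F1 acks idx 1 -> match: F0=2 F1=1 F2=0; commitIndex=1
Op 4: append 2 -> log_len=4
Op 5: F2 acks idx 3 -> match: F0=2 F1=1 F2=3; commitIndex=2
Op 6: append 2 -> log_len=6
Op 7: append 3 -> log_len=9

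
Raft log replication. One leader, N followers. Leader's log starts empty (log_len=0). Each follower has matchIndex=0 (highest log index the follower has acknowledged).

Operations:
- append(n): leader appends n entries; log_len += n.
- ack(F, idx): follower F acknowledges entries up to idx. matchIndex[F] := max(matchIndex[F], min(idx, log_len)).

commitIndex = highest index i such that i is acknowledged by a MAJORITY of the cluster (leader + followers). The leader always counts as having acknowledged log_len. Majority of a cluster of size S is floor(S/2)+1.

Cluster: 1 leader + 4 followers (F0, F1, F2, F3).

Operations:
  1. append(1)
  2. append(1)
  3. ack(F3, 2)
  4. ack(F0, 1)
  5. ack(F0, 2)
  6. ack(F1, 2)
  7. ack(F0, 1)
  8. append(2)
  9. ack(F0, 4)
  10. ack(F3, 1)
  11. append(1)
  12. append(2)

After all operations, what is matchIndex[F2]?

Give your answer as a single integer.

Answer: 0

Derivation:
Op 1: append 1 -> log_len=1
Op 2: append 1 -> log_len=2
Op 3: F3 acks idx 2 -> match: F0=0 F1=0 F2=0 F3=2; commitIndex=0
Op 4: F0 acks idx 1 -> match: F0=1 F1=0 F2=0 F3=2; commitIndex=1
Op 5: F0 acks idx 2 -> match: F0=2 F1=0 F2=0 F3=2; commitIndex=2
Op 6: F1 acks idx 2 -> match: F0=2 F1=2 F2=0 F3=2; commitIndex=2
Op 7: F0 acks idx 1 -> match: F0=2 F1=2 F2=0 F3=2; commitIndex=2
Op 8: append 2 -> log_len=4
Op 9: F0 acks idx 4 -> match: F0=4 F1=2 F2=0 F3=2; commitIndex=2
Op 10: F3 acks idx 1 -> match: F0=4 F1=2 F2=0 F3=2; commitIndex=2
Op 11: append 1 -> log_len=5
Op 12: append 2 -> log_len=7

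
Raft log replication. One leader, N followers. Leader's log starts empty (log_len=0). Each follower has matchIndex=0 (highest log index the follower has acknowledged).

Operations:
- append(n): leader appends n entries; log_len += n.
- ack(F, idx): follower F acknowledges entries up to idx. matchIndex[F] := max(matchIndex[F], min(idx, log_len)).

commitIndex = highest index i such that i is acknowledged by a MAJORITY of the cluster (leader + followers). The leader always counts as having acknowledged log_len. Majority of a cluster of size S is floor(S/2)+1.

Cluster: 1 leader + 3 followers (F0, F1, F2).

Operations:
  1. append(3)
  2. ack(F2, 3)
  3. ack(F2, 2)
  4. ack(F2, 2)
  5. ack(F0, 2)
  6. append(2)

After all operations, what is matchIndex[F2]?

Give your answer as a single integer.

Answer: 3

Derivation:
Op 1: append 3 -> log_len=3
Op 2: F2 acks idx 3 -> match: F0=0 F1=0 F2=3; commitIndex=0
Op 3: F2 acks idx 2 -> match: F0=0 F1=0 F2=3; commitIndex=0
Op 4: F2 acks idx 2 -> match: F0=0 F1=0 F2=3; commitIndex=0
Op 5: F0 acks idx 2 -> match: F0=2 F1=0 F2=3; commitIndex=2
Op 6: append 2 -> log_len=5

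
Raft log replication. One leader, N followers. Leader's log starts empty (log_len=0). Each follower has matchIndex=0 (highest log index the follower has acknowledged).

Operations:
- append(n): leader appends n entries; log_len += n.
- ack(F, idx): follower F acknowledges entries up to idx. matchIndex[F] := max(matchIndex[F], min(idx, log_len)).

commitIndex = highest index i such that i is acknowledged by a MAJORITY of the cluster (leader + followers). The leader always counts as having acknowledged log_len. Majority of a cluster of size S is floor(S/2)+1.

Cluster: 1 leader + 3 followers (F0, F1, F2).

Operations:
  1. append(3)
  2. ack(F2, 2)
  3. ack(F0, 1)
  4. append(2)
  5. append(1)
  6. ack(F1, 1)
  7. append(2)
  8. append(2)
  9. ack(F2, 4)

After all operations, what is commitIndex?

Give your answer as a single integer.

Answer: 1

Derivation:
Op 1: append 3 -> log_len=3
Op 2: F2 acks idx 2 -> match: F0=0 F1=0 F2=2; commitIndex=0
Op 3: F0 acks idx 1 -> match: F0=1 F1=0 F2=2; commitIndex=1
Op 4: append 2 -> log_len=5
Op 5: append 1 -> log_len=6
Op 6: F1 acks idx 1 -> match: F0=1 F1=1 F2=2; commitIndex=1
Op 7: append 2 -> log_len=8
Op 8: append 2 -> log_len=10
Op 9: F2 acks idx 4 -> match: F0=1 F1=1 F2=4; commitIndex=1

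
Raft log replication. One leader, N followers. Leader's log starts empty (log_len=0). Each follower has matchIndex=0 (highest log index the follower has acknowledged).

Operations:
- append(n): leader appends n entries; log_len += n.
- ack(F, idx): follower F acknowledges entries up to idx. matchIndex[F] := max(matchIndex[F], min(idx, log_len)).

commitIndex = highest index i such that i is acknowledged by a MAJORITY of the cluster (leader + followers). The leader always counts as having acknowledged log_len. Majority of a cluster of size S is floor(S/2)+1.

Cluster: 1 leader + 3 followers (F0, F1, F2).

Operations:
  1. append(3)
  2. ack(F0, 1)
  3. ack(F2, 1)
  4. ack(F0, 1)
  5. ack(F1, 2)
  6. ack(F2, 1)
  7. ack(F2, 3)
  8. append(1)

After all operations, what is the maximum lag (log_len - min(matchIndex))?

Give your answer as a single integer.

Answer: 3

Derivation:
Op 1: append 3 -> log_len=3
Op 2: F0 acks idx 1 -> match: F0=1 F1=0 F2=0; commitIndex=0
Op 3: F2 acks idx 1 -> match: F0=1 F1=0 F2=1; commitIndex=1
Op 4: F0 acks idx 1 -> match: F0=1 F1=0 F2=1; commitIndex=1
Op 5: F1 acks idx 2 -> match: F0=1 F1=2 F2=1; commitIndex=1
Op 6: F2 acks idx 1 -> match: F0=1 F1=2 F2=1; commitIndex=1
Op 7: F2 acks idx 3 -> match: F0=1 F1=2 F2=3; commitIndex=2
Op 8: append 1 -> log_len=4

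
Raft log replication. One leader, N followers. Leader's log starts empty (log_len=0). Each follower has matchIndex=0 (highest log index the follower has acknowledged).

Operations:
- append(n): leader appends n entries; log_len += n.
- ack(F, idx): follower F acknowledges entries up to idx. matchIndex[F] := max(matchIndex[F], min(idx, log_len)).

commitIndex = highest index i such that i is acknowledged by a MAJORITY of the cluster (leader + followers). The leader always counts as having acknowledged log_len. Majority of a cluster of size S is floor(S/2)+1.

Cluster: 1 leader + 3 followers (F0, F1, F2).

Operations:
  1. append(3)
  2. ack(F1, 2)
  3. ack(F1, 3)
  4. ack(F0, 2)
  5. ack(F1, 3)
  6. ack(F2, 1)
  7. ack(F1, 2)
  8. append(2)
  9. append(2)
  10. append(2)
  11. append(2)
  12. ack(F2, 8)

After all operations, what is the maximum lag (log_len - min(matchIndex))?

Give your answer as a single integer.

Answer: 9

Derivation:
Op 1: append 3 -> log_len=3
Op 2: F1 acks idx 2 -> match: F0=0 F1=2 F2=0; commitIndex=0
Op 3: F1 acks idx 3 -> match: F0=0 F1=3 F2=0; commitIndex=0
Op 4: F0 acks idx 2 -> match: F0=2 F1=3 F2=0; commitIndex=2
Op 5: F1 acks idx 3 -> match: F0=2 F1=3 F2=0; commitIndex=2
Op 6: F2 acks idx 1 -> match: F0=2 F1=3 F2=1; commitIndex=2
Op 7: F1 acks idx 2 -> match: F0=2 F1=3 F2=1; commitIndex=2
Op 8: append 2 -> log_len=5
Op 9: append 2 -> log_len=7
Op 10: append 2 -> log_len=9
Op 11: append 2 -> log_len=11
Op 12: F2 acks idx 8 -> match: F0=2 F1=3 F2=8; commitIndex=3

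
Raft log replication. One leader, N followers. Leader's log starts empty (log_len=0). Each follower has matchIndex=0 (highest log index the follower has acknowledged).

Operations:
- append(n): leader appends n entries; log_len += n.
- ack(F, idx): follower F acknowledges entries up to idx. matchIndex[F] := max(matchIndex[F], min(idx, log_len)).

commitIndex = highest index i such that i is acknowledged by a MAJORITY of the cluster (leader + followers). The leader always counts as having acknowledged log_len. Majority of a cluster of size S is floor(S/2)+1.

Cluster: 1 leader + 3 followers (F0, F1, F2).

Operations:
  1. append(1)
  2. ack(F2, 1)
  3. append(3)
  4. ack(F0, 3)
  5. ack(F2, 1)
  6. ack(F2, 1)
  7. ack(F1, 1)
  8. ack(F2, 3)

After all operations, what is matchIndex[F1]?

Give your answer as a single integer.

Op 1: append 1 -> log_len=1
Op 2: F2 acks idx 1 -> match: F0=0 F1=0 F2=1; commitIndex=0
Op 3: append 3 -> log_len=4
Op 4: F0 acks idx 3 -> match: F0=3 F1=0 F2=1; commitIndex=1
Op 5: F2 acks idx 1 -> match: F0=3 F1=0 F2=1; commitIndex=1
Op 6: F2 acks idx 1 -> match: F0=3 F1=0 F2=1; commitIndex=1
Op 7: F1 acks idx 1 -> match: F0=3 F1=1 F2=1; commitIndex=1
Op 8: F2 acks idx 3 -> match: F0=3 F1=1 F2=3; commitIndex=3

Answer: 1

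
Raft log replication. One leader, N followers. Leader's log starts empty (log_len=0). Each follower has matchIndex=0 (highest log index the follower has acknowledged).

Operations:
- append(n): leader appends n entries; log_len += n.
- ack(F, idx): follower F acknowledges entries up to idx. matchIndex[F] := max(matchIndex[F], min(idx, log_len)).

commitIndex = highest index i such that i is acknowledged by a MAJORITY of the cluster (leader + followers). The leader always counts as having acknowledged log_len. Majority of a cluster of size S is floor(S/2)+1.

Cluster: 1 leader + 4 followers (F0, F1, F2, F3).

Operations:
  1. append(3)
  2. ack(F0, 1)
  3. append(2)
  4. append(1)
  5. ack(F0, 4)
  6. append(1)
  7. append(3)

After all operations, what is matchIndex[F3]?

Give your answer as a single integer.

Answer: 0

Derivation:
Op 1: append 3 -> log_len=3
Op 2: F0 acks idx 1 -> match: F0=1 F1=0 F2=0 F3=0; commitIndex=0
Op 3: append 2 -> log_len=5
Op 4: append 1 -> log_len=6
Op 5: F0 acks idx 4 -> match: F0=4 F1=0 F2=0 F3=0; commitIndex=0
Op 6: append 1 -> log_len=7
Op 7: append 3 -> log_len=10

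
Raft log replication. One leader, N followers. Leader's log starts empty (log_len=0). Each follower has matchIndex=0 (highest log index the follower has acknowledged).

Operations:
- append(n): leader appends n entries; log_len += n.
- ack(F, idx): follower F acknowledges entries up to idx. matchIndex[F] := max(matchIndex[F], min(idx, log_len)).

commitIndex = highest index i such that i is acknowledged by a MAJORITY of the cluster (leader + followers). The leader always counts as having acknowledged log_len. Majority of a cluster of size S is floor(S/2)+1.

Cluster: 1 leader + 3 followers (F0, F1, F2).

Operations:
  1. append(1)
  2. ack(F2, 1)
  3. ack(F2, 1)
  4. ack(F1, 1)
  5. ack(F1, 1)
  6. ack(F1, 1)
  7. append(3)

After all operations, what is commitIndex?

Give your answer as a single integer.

Op 1: append 1 -> log_len=1
Op 2: F2 acks idx 1 -> match: F0=0 F1=0 F2=1; commitIndex=0
Op 3: F2 acks idx 1 -> match: F0=0 F1=0 F2=1; commitIndex=0
Op 4: F1 acks idx 1 -> match: F0=0 F1=1 F2=1; commitIndex=1
Op 5: F1 acks idx 1 -> match: F0=0 F1=1 F2=1; commitIndex=1
Op 6: F1 acks idx 1 -> match: F0=0 F1=1 F2=1; commitIndex=1
Op 7: append 3 -> log_len=4

Answer: 1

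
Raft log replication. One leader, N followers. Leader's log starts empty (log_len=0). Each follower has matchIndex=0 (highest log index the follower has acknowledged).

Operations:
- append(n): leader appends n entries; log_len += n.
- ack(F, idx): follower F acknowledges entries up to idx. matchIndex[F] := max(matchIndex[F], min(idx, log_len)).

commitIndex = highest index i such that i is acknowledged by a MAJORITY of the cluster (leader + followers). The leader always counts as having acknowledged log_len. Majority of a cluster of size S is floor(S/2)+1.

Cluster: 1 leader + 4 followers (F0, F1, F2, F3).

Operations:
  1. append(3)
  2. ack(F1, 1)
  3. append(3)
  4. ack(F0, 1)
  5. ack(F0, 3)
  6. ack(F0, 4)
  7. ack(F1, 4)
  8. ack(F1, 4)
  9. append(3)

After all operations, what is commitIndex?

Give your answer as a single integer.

Answer: 4

Derivation:
Op 1: append 3 -> log_len=3
Op 2: F1 acks idx 1 -> match: F0=0 F1=1 F2=0 F3=0; commitIndex=0
Op 3: append 3 -> log_len=6
Op 4: F0 acks idx 1 -> match: F0=1 F1=1 F2=0 F3=0; commitIndex=1
Op 5: F0 acks idx 3 -> match: F0=3 F1=1 F2=0 F3=0; commitIndex=1
Op 6: F0 acks idx 4 -> match: F0=4 F1=1 F2=0 F3=0; commitIndex=1
Op 7: F1 acks idx 4 -> match: F0=4 F1=4 F2=0 F3=0; commitIndex=4
Op 8: F1 acks idx 4 -> match: F0=4 F1=4 F2=0 F3=0; commitIndex=4
Op 9: append 3 -> log_len=9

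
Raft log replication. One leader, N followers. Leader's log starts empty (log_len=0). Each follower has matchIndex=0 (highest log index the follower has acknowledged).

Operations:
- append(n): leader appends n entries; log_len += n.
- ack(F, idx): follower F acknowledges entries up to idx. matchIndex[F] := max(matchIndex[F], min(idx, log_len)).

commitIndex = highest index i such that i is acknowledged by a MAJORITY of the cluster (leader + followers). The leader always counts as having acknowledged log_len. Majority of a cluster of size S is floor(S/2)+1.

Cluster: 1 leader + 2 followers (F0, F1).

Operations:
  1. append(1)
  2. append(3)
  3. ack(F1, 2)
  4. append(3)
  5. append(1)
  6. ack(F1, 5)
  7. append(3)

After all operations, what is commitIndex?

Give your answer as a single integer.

Op 1: append 1 -> log_len=1
Op 2: append 3 -> log_len=4
Op 3: F1 acks idx 2 -> match: F0=0 F1=2; commitIndex=2
Op 4: append 3 -> log_len=7
Op 5: append 1 -> log_len=8
Op 6: F1 acks idx 5 -> match: F0=0 F1=5; commitIndex=5
Op 7: append 3 -> log_len=11

Answer: 5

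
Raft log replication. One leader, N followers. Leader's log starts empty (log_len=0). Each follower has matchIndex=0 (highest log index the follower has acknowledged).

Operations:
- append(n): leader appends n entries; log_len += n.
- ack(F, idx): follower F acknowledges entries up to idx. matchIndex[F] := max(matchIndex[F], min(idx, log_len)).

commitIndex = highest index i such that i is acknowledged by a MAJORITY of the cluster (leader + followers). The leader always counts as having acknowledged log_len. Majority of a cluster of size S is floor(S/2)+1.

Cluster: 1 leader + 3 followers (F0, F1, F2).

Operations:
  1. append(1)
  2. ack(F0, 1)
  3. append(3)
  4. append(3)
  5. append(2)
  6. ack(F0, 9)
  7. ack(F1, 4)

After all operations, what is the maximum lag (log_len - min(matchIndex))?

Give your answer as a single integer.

Answer: 9

Derivation:
Op 1: append 1 -> log_len=1
Op 2: F0 acks idx 1 -> match: F0=1 F1=0 F2=0; commitIndex=0
Op 3: append 3 -> log_len=4
Op 4: append 3 -> log_len=7
Op 5: append 2 -> log_len=9
Op 6: F0 acks idx 9 -> match: F0=9 F1=0 F2=0; commitIndex=0
Op 7: F1 acks idx 4 -> match: F0=9 F1=4 F2=0; commitIndex=4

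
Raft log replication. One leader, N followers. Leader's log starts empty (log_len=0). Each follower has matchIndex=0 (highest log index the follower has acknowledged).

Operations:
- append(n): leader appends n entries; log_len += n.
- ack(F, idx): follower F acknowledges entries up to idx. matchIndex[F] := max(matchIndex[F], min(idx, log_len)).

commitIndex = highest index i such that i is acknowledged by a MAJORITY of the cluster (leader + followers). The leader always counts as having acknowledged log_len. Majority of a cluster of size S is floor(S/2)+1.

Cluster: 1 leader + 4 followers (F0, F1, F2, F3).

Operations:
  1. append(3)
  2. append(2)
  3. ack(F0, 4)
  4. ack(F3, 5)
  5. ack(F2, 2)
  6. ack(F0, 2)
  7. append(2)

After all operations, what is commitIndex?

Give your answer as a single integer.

Op 1: append 3 -> log_len=3
Op 2: append 2 -> log_len=5
Op 3: F0 acks idx 4 -> match: F0=4 F1=0 F2=0 F3=0; commitIndex=0
Op 4: F3 acks idx 5 -> match: F0=4 F1=0 F2=0 F3=5; commitIndex=4
Op 5: F2 acks idx 2 -> match: F0=4 F1=0 F2=2 F3=5; commitIndex=4
Op 6: F0 acks idx 2 -> match: F0=4 F1=0 F2=2 F3=5; commitIndex=4
Op 7: append 2 -> log_len=7

Answer: 4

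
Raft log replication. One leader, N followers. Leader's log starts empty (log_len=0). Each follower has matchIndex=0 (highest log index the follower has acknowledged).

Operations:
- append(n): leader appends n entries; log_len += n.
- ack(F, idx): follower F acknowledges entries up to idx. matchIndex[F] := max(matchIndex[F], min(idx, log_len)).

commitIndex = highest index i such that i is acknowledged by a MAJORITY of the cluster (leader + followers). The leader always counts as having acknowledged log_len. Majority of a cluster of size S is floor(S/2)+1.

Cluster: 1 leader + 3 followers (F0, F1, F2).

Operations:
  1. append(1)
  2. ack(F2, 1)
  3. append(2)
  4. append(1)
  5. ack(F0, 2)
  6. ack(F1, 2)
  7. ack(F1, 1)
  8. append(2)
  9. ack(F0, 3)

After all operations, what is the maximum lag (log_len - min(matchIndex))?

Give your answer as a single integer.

Op 1: append 1 -> log_len=1
Op 2: F2 acks idx 1 -> match: F0=0 F1=0 F2=1; commitIndex=0
Op 3: append 2 -> log_len=3
Op 4: append 1 -> log_len=4
Op 5: F0 acks idx 2 -> match: F0=2 F1=0 F2=1; commitIndex=1
Op 6: F1 acks idx 2 -> match: F0=2 F1=2 F2=1; commitIndex=2
Op 7: F1 acks idx 1 -> match: F0=2 F1=2 F2=1; commitIndex=2
Op 8: append 2 -> log_len=6
Op 9: F0 acks idx 3 -> match: F0=3 F1=2 F2=1; commitIndex=2

Answer: 5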